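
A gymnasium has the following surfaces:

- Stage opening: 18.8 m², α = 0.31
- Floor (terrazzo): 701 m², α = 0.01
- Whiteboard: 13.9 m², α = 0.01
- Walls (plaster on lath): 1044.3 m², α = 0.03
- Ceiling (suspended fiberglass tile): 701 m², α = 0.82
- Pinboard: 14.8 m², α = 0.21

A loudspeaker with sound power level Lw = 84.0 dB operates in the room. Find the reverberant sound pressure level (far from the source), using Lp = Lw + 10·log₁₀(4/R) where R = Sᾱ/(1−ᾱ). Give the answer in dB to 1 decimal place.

60.8 dB

A = 622.234 sabins; S = 2493.8 m².
ᾱ = 0.2495, so room constant R = A/(1−ᾱ) = 829.093 m².
Lp = 84.0 + 10·log₁₀(4/829.093) = 84.0 + (-23.17) = 60.8 dB.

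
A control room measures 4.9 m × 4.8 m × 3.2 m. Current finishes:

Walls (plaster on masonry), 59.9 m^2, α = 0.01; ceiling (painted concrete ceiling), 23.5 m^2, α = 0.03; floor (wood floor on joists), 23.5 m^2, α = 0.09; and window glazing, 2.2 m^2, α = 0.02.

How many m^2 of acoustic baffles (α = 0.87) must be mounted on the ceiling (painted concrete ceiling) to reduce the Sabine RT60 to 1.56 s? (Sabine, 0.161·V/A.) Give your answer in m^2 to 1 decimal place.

A₁ = Σ Sᵢαᵢ = 59.9×0.01 + 23.5×0.03 + 23.5×0.09 + 2.2×0.02 = 3.463 sabins.
V = 75.264 m³. Target absorption A₂ = 0.161 × 75.264 / 1.56 = 7.768 sabins.
Absorption to add: 7.768 − 3.463 = 4.305 sabins.
Each m^2 of panel replacing the ceiling (painted concrete ceiling) adds (0.87 − 0.03) = 0.84 sabins.
Area = ΔA/Δα = 4.305/0.84 = 5.1 m^2.

5.1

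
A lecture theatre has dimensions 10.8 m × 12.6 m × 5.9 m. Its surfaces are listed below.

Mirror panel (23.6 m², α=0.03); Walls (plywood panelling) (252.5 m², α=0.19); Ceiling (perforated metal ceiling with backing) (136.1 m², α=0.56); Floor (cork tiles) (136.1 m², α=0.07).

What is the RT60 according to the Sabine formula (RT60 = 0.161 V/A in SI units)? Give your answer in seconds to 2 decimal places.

A = Σ Sᵢαᵢ = 23.6·0.03 + 252.5·0.19 + 136.1·0.56 + 136.1·0.07 = 134.426 sabins.
Volume V = 10.8 × 12.6 × 5.9 = 802.872 m³.
RT60 = 0.161 · V / A = 0.161 × 802.872 / 134.426 = 0.96 s.

0.96 s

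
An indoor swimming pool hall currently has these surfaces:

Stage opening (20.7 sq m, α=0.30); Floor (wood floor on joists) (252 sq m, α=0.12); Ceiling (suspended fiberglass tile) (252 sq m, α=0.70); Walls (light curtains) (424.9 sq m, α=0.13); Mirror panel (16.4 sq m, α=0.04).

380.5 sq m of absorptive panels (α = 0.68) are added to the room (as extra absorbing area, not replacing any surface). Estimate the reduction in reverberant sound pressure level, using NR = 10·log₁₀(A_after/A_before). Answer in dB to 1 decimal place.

2.9 dB

Total absorption A_before = 20.7*0.30 + 252*0.12 + 252*0.70 + 424.9*0.13 + 16.4*0.04
  = 6.210 + 30.240 + 176.400 + 55.237 + 0.656 = 268.743 sq m sabins.
Added absorption = 380.5 × 0.68 = 258.740 sabins.
A_after = 268.743 + 258.740 = 527.483 sabins.
Reduction = 10 log₁₀(A_after/A_before) = 10 log₁₀(1.9628) = 2.9 dB.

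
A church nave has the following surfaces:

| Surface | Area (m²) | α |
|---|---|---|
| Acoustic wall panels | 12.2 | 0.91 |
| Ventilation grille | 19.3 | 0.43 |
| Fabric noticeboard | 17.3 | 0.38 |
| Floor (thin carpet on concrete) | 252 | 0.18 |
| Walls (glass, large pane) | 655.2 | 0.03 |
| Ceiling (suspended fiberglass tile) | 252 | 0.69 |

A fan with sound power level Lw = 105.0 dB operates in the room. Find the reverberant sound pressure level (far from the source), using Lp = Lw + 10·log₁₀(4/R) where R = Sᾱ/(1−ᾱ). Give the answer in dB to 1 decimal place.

A = 264.871 sabins; S = 1208.0 m².
ᾱ = 264.871/1208.0 = 0.2193; R = Sᾱ/(1−ᾱ) = 264.871/(1−0.2193) = 339.274 m².
Lp = Lw + 10 log₁₀(4/R) = 105.0 -19.28 = 85.7 dB.

85.7 dB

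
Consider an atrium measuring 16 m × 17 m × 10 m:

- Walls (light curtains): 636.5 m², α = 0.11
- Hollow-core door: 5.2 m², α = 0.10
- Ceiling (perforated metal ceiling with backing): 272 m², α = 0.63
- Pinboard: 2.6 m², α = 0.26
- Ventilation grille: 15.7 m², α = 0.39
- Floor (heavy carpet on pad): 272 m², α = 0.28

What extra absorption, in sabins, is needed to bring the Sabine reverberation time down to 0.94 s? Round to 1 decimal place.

141.0 sabins

Equivalent absorption area: A₁ = 636.5×0.11 + 5.2×0.10 + 272×0.63 + 2.6×0.26 + 15.7×0.39 + 272×0.28 = 324.854 m².
For T = 0.94 s, need A₂ = 0.161·V/T = 0.161·2720/0.94 = 465.872 sabins.
Additional absorption ΔA = 465.872 − 324.854 = 141.0 sabins.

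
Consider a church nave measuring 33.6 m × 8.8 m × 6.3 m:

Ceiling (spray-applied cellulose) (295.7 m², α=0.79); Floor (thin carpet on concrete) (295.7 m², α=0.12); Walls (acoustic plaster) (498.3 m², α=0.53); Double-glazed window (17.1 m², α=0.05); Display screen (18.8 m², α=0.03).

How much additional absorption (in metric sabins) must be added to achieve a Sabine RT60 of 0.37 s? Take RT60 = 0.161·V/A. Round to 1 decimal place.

Summing Sᵢαᵢ: 233.603 + 35.484 + 264.099 + 0.855 + 0.564 → A₁ = 534.605 sabins.
V = 1862.784 m³. Required absorption A₂ = 0.161 × 1862.784 / 0.37 = 810.563 sabins.
Additional absorption ΔA = 810.563 − 534.605 = 276.0 sabins.

276.0 sabins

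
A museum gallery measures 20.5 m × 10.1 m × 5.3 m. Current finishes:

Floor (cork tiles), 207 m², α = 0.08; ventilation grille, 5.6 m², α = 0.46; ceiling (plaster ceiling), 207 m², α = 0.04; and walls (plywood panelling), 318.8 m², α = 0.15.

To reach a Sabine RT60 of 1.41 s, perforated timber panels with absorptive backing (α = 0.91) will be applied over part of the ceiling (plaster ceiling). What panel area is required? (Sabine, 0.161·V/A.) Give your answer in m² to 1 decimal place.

57.5

Equivalent absorption area: A₁ = 207×0.08 + 5.6×0.46 + 207×0.04 + 318.8×0.15 = 75.236 m².
Required A₂ = 0.161·1097.365/1.41 = 125.302 sabins.
ΔA needed = 125.302 − 75.236 = 50.066 sabins.
Net gain per m²: Δα = 0.91 − 0.04 = 0.87.
Panel area = 50.066 / 0.87 = 57.5 m².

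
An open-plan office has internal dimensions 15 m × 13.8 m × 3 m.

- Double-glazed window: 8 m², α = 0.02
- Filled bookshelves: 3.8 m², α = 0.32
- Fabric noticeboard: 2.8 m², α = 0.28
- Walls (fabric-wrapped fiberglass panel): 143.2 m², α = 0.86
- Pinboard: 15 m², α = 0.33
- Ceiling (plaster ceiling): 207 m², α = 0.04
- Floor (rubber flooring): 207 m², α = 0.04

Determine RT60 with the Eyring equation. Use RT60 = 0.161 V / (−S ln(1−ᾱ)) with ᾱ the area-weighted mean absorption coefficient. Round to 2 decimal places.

0.59 s

S = Σ Sᵢ = 586.8 m².
Absorption A = 8×0.02 + 3.8×0.32 + 2.8×0.28 + 143.2×0.86 + 15×0.33 + 207×0.04 + 207×0.04 = 146.822 sabins.
Mean coefficient ᾱ = A/S = 0.2502.
Eyring denominator: −S ln(1−ᾱ) = 168.968.
V = 15 × 13.8 × 3 = 621 m³.
RT60 = 0.161 × 621 / 168.968 = 0.59 s.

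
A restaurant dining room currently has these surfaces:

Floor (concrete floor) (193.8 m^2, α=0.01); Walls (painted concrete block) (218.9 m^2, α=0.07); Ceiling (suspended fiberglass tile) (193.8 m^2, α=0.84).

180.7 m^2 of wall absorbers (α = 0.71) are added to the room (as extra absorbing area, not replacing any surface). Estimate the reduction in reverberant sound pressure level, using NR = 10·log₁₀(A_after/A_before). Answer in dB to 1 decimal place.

2.3 dB

A_before = Σ Sᵢαᵢ = 193.8×0.01 + 218.9×0.07 + 193.8×0.84 = 180.053 sabins.
Added absorption = 180.7 × 0.71 = 128.297 sabins.
New total A_after = 308.350 sabins.
Reduction = 10 log₁₀(A_after/A_before) = 10 log₁₀(1.7126) = 2.3 dB.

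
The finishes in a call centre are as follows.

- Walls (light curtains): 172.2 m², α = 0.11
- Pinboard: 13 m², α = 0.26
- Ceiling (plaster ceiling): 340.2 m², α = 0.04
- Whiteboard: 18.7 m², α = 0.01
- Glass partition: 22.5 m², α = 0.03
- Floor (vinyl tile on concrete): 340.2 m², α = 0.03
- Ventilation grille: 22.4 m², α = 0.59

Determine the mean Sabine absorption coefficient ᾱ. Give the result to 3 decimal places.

0.065

S = Σ Sᵢ = 172.2 + 13 + 340.2 + 18.7 + 22.5 + 340.2 + 22.4 = 929.2 m².
A = 172.2·0.11 + 13·0.26 + 340.2·0.04 + 18.7·0.01 + 22.5·0.03 + 340.2·0.03 + 22.4·0.59 = 60.214 sabins.
ᾱ = 60.214 / 929.2 = 0.065.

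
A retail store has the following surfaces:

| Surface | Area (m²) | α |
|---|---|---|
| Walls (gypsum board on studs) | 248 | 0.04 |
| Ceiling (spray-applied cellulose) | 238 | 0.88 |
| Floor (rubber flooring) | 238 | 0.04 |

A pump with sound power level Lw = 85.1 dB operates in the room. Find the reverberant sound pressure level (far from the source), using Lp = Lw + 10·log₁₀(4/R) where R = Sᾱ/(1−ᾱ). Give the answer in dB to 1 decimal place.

65.9 dB

A = 228.880 sabins; S = 724.0 m².
ᾱ = 228.880/724.0 = 0.3161; R = Sᾱ/(1−ᾱ) = 228.880/(1−0.3161) = 334.669 m².
Lp = 85.1 + 10·log₁₀(4/334.669) = 85.1 + (-19.23) = 65.9 dB.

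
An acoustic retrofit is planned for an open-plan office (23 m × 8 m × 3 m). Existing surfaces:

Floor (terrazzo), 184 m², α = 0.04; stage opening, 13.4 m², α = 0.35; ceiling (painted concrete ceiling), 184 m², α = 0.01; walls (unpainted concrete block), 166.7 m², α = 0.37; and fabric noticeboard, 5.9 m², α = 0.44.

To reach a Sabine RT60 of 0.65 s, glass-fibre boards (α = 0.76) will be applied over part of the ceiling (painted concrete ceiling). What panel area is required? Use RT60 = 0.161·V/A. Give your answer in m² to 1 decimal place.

Equivalent absorption area: A₁ = 184·0.04 + 13.4·0.35 + 184·0.01 + 166.7·0.37 + 5.9·0.44 = 78.165 m².
Required A₂ = 0.161·552/0.65 = 136.726 sabins.
ΔA needed = 136.726 − 78.165 = 58.561 sabins.
Each m² of panel replacing the ceiling (painted concrete ceiling) adds (0.76 − 0.01) = 0.75 sabins.
Area = ΔA/Δα = 58.561/0.75 = 78.1 m².

78.1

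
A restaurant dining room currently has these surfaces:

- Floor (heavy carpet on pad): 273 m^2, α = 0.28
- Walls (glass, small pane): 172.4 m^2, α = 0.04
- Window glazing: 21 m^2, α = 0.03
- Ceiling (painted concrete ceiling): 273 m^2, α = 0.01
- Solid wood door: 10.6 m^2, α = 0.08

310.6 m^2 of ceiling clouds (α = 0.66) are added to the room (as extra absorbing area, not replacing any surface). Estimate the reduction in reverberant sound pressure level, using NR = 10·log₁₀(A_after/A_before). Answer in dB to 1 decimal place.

Summing Sᵢαᵢ: 76.440 + 6.896 + 0.630 + 2.730 + 0.848 → A_before = 87.544 sabins.
Treatment contributes 310.6·0.66 = 204.996 sabins.
New total A_after = 292.540 sabins.
Reduction = 10 log₁₀(A_after/A_before) = 10 log₁₀(3.3416) = 5.2 dB.

5.2 dB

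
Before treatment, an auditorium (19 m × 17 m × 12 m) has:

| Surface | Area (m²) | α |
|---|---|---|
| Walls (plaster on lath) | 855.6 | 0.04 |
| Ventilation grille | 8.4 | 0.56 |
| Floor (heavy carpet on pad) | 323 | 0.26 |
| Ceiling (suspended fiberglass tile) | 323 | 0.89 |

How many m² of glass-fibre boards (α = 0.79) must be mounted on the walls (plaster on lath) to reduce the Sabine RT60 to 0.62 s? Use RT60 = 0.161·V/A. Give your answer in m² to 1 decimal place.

Equivalent absorption area: A₁ = 855.6·0.04 + 8.4·0.56 + 323·0.26 + 323·0.89 = 410.378 m².
Required A₂ = 0.161·3876/0.62 = 1006.510 sabins.
Absorption to add: 1006.510 − 410.378 = 596.132 sabins.
Net gain per m²: Δα = 0.79 − 0.04 = 0.75.
Area = ΔA/Δα = 596.132/0.75 = 794.8 m².

794.8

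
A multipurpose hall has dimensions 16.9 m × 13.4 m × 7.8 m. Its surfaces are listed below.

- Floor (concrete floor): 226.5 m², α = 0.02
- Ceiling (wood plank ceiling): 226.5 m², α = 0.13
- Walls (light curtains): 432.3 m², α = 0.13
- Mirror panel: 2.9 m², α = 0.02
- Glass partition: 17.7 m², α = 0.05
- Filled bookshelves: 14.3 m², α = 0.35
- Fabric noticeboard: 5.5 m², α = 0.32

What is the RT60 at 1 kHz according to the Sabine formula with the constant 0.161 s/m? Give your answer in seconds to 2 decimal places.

Total absorption A = 226.5×0.02 + 226.5×0.13 + 432.3×0.13 + 2.9×0.02 + 17.7×0.05 + 14.3×0.35 + 5.5×0.32
  = 4.530 + 29.445 + 56.199 + 0.058 + 0.885 + 5.005 + 1.760 = 97.882 m² sabins.
Room volume: 1766.388 m³.
RT60 = 0.161 · V / A = 0.161 × 1766.388 / 97.882 = 2.91 s.

2.91 s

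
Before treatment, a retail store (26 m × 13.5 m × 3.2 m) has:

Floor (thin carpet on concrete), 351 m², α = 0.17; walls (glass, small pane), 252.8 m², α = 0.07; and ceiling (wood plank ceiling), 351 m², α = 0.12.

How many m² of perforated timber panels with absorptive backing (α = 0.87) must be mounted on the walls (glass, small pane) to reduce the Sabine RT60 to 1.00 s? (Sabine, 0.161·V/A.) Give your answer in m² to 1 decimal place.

76.7

Total absorption A₁ = 351×0.17 + 252.8×0.07 + 351×0.12
  = 59.670 + 17.696 + 42.120 = 119.486 m² sabins.
V = 1123.2 m³. Target absorption A₂ = 0.161 × 1123.2 / 1.00 = 180.835 sabins.
ΔA needed = 180.835 − 119.486 = 61.349 sabins.
Net gain per m²: Δα = 0.87 − 0.07 = 0.80.
Area = ΔA/Δα = 61.349/0.80 = 76.7 m².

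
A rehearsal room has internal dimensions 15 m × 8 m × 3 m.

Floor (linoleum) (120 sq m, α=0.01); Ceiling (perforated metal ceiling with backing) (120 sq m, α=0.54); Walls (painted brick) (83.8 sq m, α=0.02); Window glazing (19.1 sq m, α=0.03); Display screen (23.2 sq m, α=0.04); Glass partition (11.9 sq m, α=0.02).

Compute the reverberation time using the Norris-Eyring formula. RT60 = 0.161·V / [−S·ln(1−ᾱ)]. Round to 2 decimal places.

Total surface area S = 120 + 120 + 83.8 + 19.1 + 23.2 + 11.9 = 378.0 sq m.
Σ(Sᵢαᵢ) = 120×0.01 + 120×0.54 + 83.8×0.02 + 19.1×0.03 + 23.2×0.04 + 11.9×0.02 = 69.415.
Mean coefficient ᾱ = A/S = 0.1836.
−S·ln(1−ᾱ) = −378.0 × ln(1 − 0.1836) = 76.678.
V = 15 × 8 × 3 = 360 m³.
RT60 = 0.161 × 360 / 76.678 = 0.76 s.

0.76 seconds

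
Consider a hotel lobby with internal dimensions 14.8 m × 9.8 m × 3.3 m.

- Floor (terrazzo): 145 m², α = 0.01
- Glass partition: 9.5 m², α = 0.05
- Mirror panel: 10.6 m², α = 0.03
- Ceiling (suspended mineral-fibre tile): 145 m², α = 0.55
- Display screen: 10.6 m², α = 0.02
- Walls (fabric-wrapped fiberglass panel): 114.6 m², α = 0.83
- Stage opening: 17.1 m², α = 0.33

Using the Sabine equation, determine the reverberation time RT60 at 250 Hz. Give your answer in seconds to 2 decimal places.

0.42 sec

Equivalent absorption area: A = 145·0.01 + 9.5·0.05 + 10.6·0.03 + 145·0.55 + 10.6·0.02 + 114.6·0.83 + 17.1·0.33 = 182.966 m².
Volume V = 14.8 × 9.8 × 3.3 = 478.632 m³.
Sabine: RT60 = 0.161 × 478.632 / 182.966 = 0.42 s.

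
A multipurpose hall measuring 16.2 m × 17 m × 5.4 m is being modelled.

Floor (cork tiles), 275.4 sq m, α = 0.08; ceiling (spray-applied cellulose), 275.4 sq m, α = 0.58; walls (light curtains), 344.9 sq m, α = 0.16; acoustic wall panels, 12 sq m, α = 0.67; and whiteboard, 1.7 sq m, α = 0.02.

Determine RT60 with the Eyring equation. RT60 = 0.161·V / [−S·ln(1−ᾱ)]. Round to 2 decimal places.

0.84 sec

Total surface area S = 275.4 + 275.4 + 344.9 + 12 + 1.7 = 909.4 sq m.
Absorption A = 275.4·0.08 + 275.4·0.58 + 344.9·0.16 + 12·0.67 + 1.7·0.02 = 245.022 sabins.
Mean coefficient ᾱ = A/S = 0.2694.
−S·ln(1−ᾱ) = −909.4 × ln(1 − 0.2694) = 285.451.
V = 16.2 × 17 × 5.4 = 1487.16 m³.
T = 0.161·V/[−S·ln(1−ᾱ)] = 0.161·1487.16/285.451 = 0.84 s.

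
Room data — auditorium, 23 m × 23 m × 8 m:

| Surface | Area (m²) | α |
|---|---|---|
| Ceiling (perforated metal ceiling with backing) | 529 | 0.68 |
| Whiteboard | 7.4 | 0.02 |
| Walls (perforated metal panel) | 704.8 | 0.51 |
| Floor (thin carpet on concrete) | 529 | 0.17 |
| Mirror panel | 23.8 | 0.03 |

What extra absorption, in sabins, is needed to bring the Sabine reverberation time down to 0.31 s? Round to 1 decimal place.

Summing Sᵢαᵢ: 359.720 + 0.148 + 359.448 + 89.930 + 0.714 → A₁ = 809.960 sabins.
V = 4232 m³. Required absorption A₂ = 0.161 × 4232 / 0.31 = 2197.910 sabins.
Shortfall: 2197.910 − 809.960 = 1387.9 sabins.

1387.9 sabins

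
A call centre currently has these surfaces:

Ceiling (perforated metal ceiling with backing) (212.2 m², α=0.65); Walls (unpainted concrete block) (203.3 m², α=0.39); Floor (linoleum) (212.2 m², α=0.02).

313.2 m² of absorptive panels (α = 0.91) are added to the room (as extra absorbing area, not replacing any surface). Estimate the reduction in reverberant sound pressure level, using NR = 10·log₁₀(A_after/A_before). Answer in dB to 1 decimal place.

3.6 dB

A_before = Σ Sᵢαᵢ = 212.2·0.65 + 203.3·0.39 + 212.2·0.02 = 221.461 sabins.
Treatment contributes 313.2·0.91 = 285.012 sabins.
A_after = 221.461 + 285.012 = 506.473 sabins.
Reduction = 10 log₁₀(A_after/A_before) = 10 log₁₀(2.2870) = 3.6 dB.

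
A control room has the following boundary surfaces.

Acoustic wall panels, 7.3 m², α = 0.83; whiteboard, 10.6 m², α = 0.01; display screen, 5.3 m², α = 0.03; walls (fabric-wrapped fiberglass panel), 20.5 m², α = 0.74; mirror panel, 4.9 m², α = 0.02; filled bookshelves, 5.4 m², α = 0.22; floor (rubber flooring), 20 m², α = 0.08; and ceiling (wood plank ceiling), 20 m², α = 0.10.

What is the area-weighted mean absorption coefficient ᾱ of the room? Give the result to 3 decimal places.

Total surface area S = 94.0 m².
A = 7.3*0.83 + 10.6*0.01 + 5.3*0.03 + 20.5*0.74 + 4.9*0.02 + 5.4*0.22 + 20*0.08 + 20*0.10 = 26.380 sabins.
ᾱ = A/S = 0.281.

0.281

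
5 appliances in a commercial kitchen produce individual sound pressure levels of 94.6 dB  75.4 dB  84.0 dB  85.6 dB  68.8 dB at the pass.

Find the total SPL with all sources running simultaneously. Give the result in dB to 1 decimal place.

95.5 dB

Σ 10^(Lᵢ/10) = 3.541e+09.
Back to dB: 10·log₁₀ Σ = 95.5 dB.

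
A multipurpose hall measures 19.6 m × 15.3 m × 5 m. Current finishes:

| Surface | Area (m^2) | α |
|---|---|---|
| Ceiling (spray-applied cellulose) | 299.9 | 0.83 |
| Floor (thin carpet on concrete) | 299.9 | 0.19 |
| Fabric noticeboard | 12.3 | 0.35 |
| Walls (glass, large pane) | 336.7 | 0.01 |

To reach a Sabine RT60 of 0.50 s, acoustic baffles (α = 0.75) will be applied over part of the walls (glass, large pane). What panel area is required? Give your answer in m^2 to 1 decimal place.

Equivalent absorption area: A₁ = 299.9*0.83 + 299.9*0.19 + 12.3*0.35 + 336.7*0.01 = 313.570 m^2.
V = 1499.4 m³. Target absorption A₂ = 0.161 × 1499.4 / 0.50 = 482.807 sabins.
ΔA needed = 482.807 − 313.570 = 169.237 sabins.
Net gain per m^2: Δα = 0.75 − 0.01 = 0.74.
Panel area = 169.237 / 0.74 = 228.7 m^2.

228.7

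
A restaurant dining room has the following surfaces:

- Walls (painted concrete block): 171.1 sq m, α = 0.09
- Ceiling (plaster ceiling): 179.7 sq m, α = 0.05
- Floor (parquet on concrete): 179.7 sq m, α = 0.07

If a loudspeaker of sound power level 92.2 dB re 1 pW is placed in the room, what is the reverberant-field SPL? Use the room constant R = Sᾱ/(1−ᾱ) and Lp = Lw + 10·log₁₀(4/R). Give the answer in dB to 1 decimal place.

82.2 dB

A = 36.963 sabins; S = 530.5 sq m.
ᾱ = 0.0697, so room constant R = A/(1−ᾱ) = 39.732 sq m.
Lp = Lw + 10 log₁₀(4/R) = 92.2 -9.97 = 82.2 dB.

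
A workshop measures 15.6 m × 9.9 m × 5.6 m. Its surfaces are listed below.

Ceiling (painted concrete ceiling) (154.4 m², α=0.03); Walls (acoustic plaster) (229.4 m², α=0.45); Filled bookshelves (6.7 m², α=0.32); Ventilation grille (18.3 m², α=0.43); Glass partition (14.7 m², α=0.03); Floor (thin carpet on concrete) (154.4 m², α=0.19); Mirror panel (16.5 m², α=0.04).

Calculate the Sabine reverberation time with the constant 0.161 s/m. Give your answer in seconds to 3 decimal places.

0.939 s

Summing Sᵢαᵢ: 4.632 + 103.230 + 2.144 + 7.869 + 0.441 + 29.336 + 0.660 → A = 148.312 sabins.
V = 15.6·9.9·5.6 = 864.864 m³.
RT60 = 0.161 · V / A = 0.161 × 864.864 / 148.312 = 0.939 s.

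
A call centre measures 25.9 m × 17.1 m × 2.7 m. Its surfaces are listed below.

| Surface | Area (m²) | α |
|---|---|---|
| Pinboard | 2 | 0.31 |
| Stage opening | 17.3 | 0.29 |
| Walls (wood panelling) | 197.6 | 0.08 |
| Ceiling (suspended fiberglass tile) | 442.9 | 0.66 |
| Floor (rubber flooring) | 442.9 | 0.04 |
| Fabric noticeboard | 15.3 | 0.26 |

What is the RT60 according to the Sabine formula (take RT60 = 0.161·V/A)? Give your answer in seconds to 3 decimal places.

0.574 sec

Summing Sᵢαᵢ: 0.620 + 5.017 + 15.808 + 292.314 + 17.716 + 3.978 → A = 335.453 sabins.
V = 25.9·17.1·2.7 = 1195.803 m³.
RT60 = 0.161 · V / A = 0.161 × 1195.803 / 335.453 = 0.574 s.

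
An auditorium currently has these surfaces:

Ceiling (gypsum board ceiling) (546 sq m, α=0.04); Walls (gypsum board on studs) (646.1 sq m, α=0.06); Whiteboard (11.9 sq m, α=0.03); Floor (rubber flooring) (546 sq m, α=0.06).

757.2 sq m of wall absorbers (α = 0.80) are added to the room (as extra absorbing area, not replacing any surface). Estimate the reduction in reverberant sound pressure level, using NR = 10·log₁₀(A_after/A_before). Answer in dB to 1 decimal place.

Summing Sᵢαᵢ: 21.840 + 38.766 + 0.357 + 32.760 → A_before = 93.723 sabins.
Added absorption = 757.2 × 0.80 = 605.760 sabins.
New total A_after = 699.483 sabins.
Reduction = 10 log₁₀(A_after/A_before) = 10 log₁₀(7.4633) = 8.7 dB.

8.7 dB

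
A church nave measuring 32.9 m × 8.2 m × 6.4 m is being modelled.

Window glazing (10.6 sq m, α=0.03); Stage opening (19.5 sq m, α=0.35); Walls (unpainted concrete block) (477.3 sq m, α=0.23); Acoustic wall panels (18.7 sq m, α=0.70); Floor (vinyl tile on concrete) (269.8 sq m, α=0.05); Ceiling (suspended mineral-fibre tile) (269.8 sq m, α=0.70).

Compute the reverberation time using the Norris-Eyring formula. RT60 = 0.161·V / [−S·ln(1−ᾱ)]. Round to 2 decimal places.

0.70 s

S = Σ Sᵢ = 1065.7 sq m.
Absorption A = 10.6×0.03 + 19.5×0.35 + 477.3×0.23 + 18.7×0.70 + 269.8×0.05 + 269.8×0.70 = 332.362 sabins.
ᾱ = 332.362 / 1065.7 = 0.3119.
−S·ln(1−ᾱ) = −1065.7 × ln(1 − 0.3119) = 398.381.
V = 32.9 × 8.2 × 6.4 = 1726.592 m³.
RT60 = 0.161 × 1726.592 / 398.381 = 0.70 s.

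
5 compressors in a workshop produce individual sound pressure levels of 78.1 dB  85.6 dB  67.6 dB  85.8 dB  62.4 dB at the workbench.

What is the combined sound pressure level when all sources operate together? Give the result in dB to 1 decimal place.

Converting to relative power and adding: 10^(78.1/10) + 10^(85.6/10) + 10^(67.6/10) + 10^(85.8/10) + 10^(62.4/10) = 8.153e+08.
Back to dB: 10·log₁₀ Σ = 89.1 dB.

89.1 dB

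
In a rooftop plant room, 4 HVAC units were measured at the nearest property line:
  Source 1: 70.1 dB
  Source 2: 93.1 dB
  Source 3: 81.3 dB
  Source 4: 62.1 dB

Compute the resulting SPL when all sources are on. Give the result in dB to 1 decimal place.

Sum in the linear (power) domain: Σ 10^(Lᵢ/10) = 10^(70.1/10) + 10^(93.1/10) + 10^(81.3/10) + 10^(62.1/10) = 2.188e+09.
L_total = 10·log₁₀(2.188e+09) = 93.4 dB.

93.4 dB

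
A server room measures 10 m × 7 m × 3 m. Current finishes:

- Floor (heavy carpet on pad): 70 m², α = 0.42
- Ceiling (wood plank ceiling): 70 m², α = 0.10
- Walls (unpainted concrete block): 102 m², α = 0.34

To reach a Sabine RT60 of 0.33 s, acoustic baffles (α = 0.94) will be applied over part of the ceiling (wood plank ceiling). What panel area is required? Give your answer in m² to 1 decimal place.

Equivalent absorption area: A₁ = 70*0.42 + 70*0.10 + 102*0.34 = 71.080 m².
V = 210 m³. Target absorption A₂ = 0.161 × 210 / 0.33 = 102.455 sabins.
ΔA needed = 102.455 − 71.080 = 31.375 sabins.
Net gain per m²: Δα = 0.94 − 0.10 = 0.84.
Panel area = 31.375 / 0.84 = 37.4 m².

37.4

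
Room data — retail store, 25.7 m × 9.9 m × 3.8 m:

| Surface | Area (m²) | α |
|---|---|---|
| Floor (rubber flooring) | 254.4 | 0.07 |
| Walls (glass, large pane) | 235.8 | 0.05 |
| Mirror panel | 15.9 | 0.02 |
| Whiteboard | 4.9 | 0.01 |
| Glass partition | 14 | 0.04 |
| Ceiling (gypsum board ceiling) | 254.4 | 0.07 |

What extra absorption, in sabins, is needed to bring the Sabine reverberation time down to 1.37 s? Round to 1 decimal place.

65.3 sabins

Equivalent absorption area: A₁ = 254.4·0.07 + 235.8·0.05 + 15.9·0.02 + 4.9·0.01 + 14·0.04 + 254.4·0.07 = 48.333 m².
V = 966.834 m³. Required absorption A₂ = 0.161 × 966.834 / 1.37 = 113.621 sabins.
Additional absorption ΔA = 113.621 − 48.333 = 65.3 sabins.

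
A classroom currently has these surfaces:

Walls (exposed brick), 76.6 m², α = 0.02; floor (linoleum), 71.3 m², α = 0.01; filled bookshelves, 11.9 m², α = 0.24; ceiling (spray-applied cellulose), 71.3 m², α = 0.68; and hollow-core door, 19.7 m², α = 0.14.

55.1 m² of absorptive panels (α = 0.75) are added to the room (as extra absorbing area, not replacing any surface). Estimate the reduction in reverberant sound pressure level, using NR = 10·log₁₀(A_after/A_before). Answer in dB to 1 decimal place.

Total absorption A_before = 76.6*0.02 + 71.3*0.01 + 11.9*0.24 + 71.3*0.68 + 19.7*0.14
  = 1.532 + 0.713 + 2.856 + 48.484 + 2.758 = 56.343 m² sabins.
Treatment contributes 55.1·0.75 = 41.325 sabins.
A_after = 56.343 + 41.325 = 97.668 sabins.
NR = 10·log₁₀(97.668/56.343) = 2.4 dB.

2.4 dB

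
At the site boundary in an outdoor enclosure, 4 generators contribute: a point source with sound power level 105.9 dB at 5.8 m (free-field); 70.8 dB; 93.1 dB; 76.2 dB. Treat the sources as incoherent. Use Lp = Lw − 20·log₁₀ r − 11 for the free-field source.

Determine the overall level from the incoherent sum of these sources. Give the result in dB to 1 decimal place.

93.4 dB

Source at 5.8 m: Lp = 105.9 − 20·log₁₀(5.8) − 11 = 79.6 dB.
Converting to relative power and adding: 10^(79.6/10) + 10^(70.8/10) + 10^(93.1/10) + 10^(76.2/10) = 2.187e+09.
L_total = 10·log₁₀(2.187e+09) = 93.4 dB.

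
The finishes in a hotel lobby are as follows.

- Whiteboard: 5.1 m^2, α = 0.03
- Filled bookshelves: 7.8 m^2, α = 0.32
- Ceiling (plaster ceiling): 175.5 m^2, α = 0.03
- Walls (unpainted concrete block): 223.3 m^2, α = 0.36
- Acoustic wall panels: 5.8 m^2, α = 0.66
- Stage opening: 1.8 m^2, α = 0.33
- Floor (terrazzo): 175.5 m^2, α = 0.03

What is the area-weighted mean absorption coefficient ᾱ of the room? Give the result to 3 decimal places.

Total surface area S = 594.8 m^2.
Weighted sum Σ Sα = 97.989.
ᾱ = 97.989 / 594.8 = 0.165.

0.165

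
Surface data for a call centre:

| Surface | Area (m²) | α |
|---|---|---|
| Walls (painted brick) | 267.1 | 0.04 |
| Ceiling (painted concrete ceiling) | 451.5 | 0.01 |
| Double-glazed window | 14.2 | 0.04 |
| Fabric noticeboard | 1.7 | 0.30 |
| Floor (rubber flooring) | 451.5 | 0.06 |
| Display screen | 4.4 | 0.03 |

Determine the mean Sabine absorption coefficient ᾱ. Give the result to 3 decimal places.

0.037

S = Σ Sᵢ = 267.1 + 451.5 + 14.2 + 1.7 + 451.5 + 4.4 = 1190.4 m².
Weighted sum Σ Sα = 43.499.
ᾱ = 43.499 / 1190.4 = 0.037.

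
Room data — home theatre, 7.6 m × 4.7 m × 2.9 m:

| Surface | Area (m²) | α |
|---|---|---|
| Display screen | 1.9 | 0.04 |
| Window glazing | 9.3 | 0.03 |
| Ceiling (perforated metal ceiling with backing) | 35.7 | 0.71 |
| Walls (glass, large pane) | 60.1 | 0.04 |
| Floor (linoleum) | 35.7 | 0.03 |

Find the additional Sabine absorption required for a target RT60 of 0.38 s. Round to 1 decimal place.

A₁ = Σ Sᵢαᵢ = 1.9*0.04 + 9.3*0.03 + 35.7*0.71 + 60.1*0.04 + 35.7*0.03 = 29.177 sabins.
Target A₂ = 0.161·103.588/0.38 = 43.889 sabins (V = 103.588 m³).
Shortfall: 43.889 − 29.177 = 14.7 sabins.

14.7 sabins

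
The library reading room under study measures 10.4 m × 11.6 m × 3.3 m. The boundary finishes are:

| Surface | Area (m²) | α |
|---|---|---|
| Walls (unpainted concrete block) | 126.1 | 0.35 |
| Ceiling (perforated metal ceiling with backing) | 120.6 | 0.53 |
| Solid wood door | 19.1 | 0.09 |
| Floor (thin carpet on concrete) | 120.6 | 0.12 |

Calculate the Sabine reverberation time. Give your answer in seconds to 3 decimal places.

0.516 s

Total absorption A = 126.1×0.35 + 120.6×0.53 + 19.1×0.09 + 120.6×0.12
  = 44.135 + 63.918 + 1.719 + 14.472 = 124.244 m² sabins.
Room volume: 398.112 m³.
Sabine: RT60 = 0.161 × 398.112 / 124.244 = 0.516 s.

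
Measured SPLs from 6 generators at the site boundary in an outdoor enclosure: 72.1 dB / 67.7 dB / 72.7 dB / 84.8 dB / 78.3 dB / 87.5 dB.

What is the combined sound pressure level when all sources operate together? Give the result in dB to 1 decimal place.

89.9 dB

Converting to relative power and adding: 10^(72.1/10) + 10^(67.7/10) + 10^(72.7/10) + 10^(84.8/10) + 10^(78.3/10) + 10^(87.5/10) = 9.727e+08.
Combined level = 10 log₁₀(9.727e+08) = 89.9 dB.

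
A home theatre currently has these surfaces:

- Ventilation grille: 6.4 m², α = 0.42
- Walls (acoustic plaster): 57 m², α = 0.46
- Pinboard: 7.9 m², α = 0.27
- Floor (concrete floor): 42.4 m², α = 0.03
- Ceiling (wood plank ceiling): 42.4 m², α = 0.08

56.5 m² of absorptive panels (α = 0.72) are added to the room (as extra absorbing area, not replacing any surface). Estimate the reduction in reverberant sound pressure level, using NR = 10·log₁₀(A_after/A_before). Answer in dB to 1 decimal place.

3.3 dB

Summing Sᵢαᵢ: 2.688 + 26.220 + 2.133 + 1.272 + 3.392 → A_before = 35.705 sabins.
Added absorption = 56.5 × 0.72 = 40.680 sabins.
New total A_after = 76.385 sabins.
Reduction = 10 log₁₀(A_after/A_before) = 10 log₁₀(2.1393) = 3.3 dB.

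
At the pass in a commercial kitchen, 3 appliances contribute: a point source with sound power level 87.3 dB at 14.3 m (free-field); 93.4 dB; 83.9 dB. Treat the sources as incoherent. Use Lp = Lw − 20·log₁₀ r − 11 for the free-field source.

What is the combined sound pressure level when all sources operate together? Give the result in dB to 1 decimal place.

Source at 14.3 m: Lp = 87.3 − 20·log₁₀(14.3) − 11 = 53.2 dB.
Sum in the linear (power) domain: Σ 10^(Lᵢ/10) = 10^(53.2/10) + 10^(93.4/10) + 10^(83.9/10) = 2.433e+09.
Back to dB: 10·log₁₀ Σ = 93.9 dB.

93.9 dB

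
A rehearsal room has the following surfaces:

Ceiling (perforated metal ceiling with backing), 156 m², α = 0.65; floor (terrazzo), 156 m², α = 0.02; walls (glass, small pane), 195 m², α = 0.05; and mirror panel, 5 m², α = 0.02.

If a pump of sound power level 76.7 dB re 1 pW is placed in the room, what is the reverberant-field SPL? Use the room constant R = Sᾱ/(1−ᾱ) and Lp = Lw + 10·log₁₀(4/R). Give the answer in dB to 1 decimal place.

A = 114.370 sabins; S = 512.0 m².
ᾱ = 0.2234, so room constant R = A/(1−ᾱ) = 147.270 m².
Lp = 76.7 + 10·log₁₀(4/147.270) = 76.7 + (-15.66) = 61.0 dB.

61.0 dB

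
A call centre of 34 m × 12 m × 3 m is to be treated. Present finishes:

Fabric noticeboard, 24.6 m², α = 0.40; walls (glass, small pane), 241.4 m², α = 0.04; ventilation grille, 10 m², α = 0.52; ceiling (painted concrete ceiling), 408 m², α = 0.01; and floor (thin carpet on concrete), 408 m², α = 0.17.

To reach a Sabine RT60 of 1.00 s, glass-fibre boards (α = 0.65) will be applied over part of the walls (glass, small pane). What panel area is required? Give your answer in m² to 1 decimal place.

Total absorption A₁ = 24.6·0.40 + 241.4·0.04 + 10·0.52 + 408·0.01 + 408·0.17
  = 9.840 + 9.656 + 5.200 + 4.080 + 69.360 = 98.136 m² sabins.
V = 1224 m³. Target absorption A₂ = 0.161 × 1224 / 1.00 = 197.064 sabins.
Absorption to add: 197.064 − 98.136 = 98.928 sabins.
Net gain per m²: Δα = 0.65 − 0.04 = 0.61.
Panel area = 98.928 / 0.61 = 162.2 m².

162.2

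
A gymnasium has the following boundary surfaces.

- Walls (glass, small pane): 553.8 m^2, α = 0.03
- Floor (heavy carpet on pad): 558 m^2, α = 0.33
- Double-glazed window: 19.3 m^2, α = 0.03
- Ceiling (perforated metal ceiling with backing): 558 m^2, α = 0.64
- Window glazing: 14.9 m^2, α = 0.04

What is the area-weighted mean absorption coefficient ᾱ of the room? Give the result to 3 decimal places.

0.328

S = Σ Sᵢ = 553.8 + 558 + 19.3 + 558 + 14.9 = 1704.0 m^2.
Σ(Sᵢαᵢ) = 553.8·0.03 + 558·0.33 + 19.3·0.03 + 558·0.64 + 14.9·0.04 = 559.049.
ᾱ = 559.049 / 1704.0 = 0.328.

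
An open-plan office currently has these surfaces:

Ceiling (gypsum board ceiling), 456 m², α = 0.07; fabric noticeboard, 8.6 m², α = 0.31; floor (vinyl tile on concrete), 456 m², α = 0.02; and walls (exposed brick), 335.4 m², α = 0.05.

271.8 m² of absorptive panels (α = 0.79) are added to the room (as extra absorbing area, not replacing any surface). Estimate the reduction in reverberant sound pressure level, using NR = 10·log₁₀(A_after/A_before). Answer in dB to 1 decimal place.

Total absorption A_before = 456·0.07 + 8.6·0.31 + 456·0.02 + 335.4·0.05
  = 31.920 + 2.666 + 9.120 + 16.770 = 60.476 m² sabins.
Added absorption = 271.8 × 0.79 = 214.722 sabins.
New total A_after = 275.198 sabins.
NR = 10·log₁₀(275.198/60.476) = 6.6 dB.

6.6 dB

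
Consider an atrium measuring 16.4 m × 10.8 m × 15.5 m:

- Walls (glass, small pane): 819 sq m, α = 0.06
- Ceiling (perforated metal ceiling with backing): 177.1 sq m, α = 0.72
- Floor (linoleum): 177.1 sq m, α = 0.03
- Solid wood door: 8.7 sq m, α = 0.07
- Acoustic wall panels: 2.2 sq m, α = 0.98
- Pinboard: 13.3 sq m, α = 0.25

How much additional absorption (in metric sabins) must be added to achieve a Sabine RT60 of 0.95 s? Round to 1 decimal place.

277.2 sabins

Summing Sᵢαᵢ: 49.140 + 127.512 + 5.313 + 0.609 + 2.156 + 3.325 → A₁ = 188.055 sabins.
For T = 0.95 s, need A₂ = 0.161·V/T = 0.161·2745.36/0.95 = 465.266 sabins.
Shortfall: 465.266 − 188.055 = 277.2 sabins.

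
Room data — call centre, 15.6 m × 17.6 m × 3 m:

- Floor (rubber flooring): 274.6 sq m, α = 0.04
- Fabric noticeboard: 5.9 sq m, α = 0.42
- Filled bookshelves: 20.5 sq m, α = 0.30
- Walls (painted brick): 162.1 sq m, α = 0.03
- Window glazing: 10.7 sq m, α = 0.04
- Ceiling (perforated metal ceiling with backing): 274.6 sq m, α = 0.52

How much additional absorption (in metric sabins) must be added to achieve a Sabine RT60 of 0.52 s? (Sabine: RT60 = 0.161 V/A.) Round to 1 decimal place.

A₁ = Σ Sᵢαᵢ = 274.6·0.04 + 5.9·0.42 + 20.5·0.30 + 162.1·0.03 + 10.7·0.04 + 274.6·0.52 = 167.695 sabins.
Target A₂ = 0.161·823.68/0.52 = 255.024 sabins (V = 823.68 m³).
Additional absorption ΔA = 255.024 − 167.695 = 87.3 sabins.

87.3 sabins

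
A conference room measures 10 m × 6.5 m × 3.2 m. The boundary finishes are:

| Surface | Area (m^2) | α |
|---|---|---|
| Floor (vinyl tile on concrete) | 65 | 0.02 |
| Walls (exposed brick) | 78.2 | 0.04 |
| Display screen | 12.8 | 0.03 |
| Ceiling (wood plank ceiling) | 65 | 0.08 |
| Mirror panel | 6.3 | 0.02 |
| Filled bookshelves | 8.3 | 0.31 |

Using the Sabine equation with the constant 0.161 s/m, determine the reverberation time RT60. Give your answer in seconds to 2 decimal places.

Total absorption A = 65·0.02 + 78.2·0.04 + 12.8·0.03 + 65·0.08 + 6.3·0.02 + 8.3·0.31
  = 1.300 + 3.128 + 0.384 + 5.200 + 0.126 + 2.573 = 12.711 m^2 sabins.
Room volume: 208 m³.
RT60 = 0.161 · V / A = 0.161 × 208 / 12.711 = 2.63 s.

2.63 s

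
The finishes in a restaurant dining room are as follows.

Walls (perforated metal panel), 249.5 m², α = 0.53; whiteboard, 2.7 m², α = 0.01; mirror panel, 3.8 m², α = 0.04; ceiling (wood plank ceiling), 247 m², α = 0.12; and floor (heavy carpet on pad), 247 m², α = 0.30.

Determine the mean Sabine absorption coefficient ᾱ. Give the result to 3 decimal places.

0.315

S = Σ Sᵢ = 249.5 + 2.7 + 3.8 + 247 + 247 = 750.0 m².
Weighted sum Σ Sα = 236.154.
ᾱ = A/S = 0.315.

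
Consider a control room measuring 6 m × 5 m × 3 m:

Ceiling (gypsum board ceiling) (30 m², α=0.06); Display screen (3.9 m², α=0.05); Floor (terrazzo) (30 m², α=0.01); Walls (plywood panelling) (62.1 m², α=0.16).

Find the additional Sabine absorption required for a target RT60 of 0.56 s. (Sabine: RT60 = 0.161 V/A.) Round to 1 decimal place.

13.6 sabins

Summing Sᵢαᵢ: 1.800 + 0.195 + 0.300 + 9.936 → A₁ = 12.231 sabins.
V = 90 m³. Required absorption A₂ = 0.161 × 90 / 0.56 = 25.875 sabins.
Additional absorption ΔA = 25.875 − 12.231 = 13.6 sabins.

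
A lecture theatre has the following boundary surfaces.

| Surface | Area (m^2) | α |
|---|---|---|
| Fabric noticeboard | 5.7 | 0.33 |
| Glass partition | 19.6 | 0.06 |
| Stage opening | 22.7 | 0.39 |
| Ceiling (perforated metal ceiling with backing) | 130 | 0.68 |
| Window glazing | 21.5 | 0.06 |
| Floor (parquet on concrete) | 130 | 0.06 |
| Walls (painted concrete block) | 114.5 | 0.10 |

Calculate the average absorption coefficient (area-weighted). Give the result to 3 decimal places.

0.272

S = Σ Sᵢ = 5.7 + 19.6 + 22.7 + 130 + 21.5 + 130 + 114.5 = 444.0 m^2.
Weighted sum Σ Sα = 120.850.
ᾱ = A/S = 0.272.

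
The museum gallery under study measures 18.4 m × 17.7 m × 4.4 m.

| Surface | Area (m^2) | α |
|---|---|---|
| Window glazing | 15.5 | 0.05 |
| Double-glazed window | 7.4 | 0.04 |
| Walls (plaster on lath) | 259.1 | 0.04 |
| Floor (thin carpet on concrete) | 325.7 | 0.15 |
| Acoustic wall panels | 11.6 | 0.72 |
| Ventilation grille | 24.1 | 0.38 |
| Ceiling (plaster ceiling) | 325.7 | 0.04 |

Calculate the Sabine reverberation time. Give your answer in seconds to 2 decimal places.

Total absorption A = 15.5×0.05 + 7.4×0.04 + 259.1×0.04 + 325.7×0.15 + 11.6×0.72 + 24.1×0.38 + 325.7×0.04
  = 0.775 + 0.296 + 10.364 + 48.855 + 8.352 + 9.158 + 13.028 = 90.828 m^2 sabins.
Room volume: 1432.992 m³.
T = 0.161 V/A = 0.161·1432.992/90.828 = 2.54 s.

2.54 s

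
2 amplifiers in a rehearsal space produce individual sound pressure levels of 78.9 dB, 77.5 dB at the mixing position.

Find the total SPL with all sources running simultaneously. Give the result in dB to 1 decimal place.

Converting to relative power and adding: 10^(78.9/10) + 10^(77.5/10) = 1.339e+08.
Combined level = 10 log₁₀(1.339e+08) = 81.3 dB.

81.3 dB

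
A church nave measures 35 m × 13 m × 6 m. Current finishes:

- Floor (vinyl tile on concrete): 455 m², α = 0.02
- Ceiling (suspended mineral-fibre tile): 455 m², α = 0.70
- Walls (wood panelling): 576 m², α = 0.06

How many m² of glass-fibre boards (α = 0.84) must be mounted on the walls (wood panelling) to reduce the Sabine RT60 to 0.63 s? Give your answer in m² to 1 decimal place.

Summing Sᵢαᵢ: 9.100 + 318.500 + 34.560 → A₁ = 362.160 sabins.
Required A₂ = 0.161·2730/0.63 = 697.667 sabins.
ΔA needed = 697.667 − 362.160 = 335.507 sabins.
Net gain per m²: Δα = 0.84 − 0.06 = 0.78.
Area = ΔA/Δα = 335.507/0.78 = 430.1 m².

430.1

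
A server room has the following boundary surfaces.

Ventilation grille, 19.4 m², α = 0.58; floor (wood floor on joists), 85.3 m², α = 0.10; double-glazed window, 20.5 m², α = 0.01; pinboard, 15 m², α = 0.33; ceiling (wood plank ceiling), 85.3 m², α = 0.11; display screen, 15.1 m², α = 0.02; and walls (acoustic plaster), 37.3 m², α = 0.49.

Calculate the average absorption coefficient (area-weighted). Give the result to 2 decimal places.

0.19

S = Σ Sᵢ = 19.4 + 85.3 + 20.5 + 15 + 85.3 + 15.1 + 37.3 = 277.9 m².
Weighted sum Σ Sα = 52.899.
ᾱ = A/S = 0.19.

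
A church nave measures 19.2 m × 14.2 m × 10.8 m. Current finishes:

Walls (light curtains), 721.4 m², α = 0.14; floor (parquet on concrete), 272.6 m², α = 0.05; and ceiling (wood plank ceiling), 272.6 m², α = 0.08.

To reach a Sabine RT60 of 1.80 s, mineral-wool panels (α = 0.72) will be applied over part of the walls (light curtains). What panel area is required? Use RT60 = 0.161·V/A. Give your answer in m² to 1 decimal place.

Equivalent absorption area: A₁ = 721.4·0.14 + 272.6·0.05 + 272.6·0.08 = 136.434 m².
V = 2944.512 m³. Target absorption A₂ = 0.161 × 2944.512 / 1.80 = 263.370 sabins.
Absorption to add: 263.370 − 136.434 = 126.936 sabins.
Each m² of panel replacing the walls (light curtains) adds (0.72 − 0.14) = 0.58 sabins.
Area = ΔA/Δα = 126.936/0.58 = 218.9 m².

218.9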